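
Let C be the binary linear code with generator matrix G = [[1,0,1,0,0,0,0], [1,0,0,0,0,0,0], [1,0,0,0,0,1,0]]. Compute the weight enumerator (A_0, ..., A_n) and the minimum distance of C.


Weight distribution: A_0 = 1, A_1 = 3, A_2 = 3, A_3 = 1. Minimum distance d = 1.

Enumerate all 2^3 = 8 messages m ∈ F_2^3.
For each, compute codeword c = mG in F_2^7, then tally its weight.
  m = 000 → c = 0000000, weight = 0.
  m = 100 → c = 1010000, weight = 2.
  m = 010 → c = 1000000, weight = 1.
  m = 110 → c = 0010000, weight = 1.
  m = 001 → c = 1000010, weight = 2.
  m = 101 → c = 0010010, weight = 2.
  m = 011 → c = 0000010, weight = 1.
  m = 111 → c = 1010010, weight = 3.
Tally weights:
  weight 0: 1 codewords.
  weight 1: 3 codewords.
  weight 2: 3 codewords.
  weight 3: 1 codewords.
Minimum distance d = smallest w > 0 with A_w > 0 = 1.
Sanity: Σ A_w = 8 = 2^3 = 8 ✓.


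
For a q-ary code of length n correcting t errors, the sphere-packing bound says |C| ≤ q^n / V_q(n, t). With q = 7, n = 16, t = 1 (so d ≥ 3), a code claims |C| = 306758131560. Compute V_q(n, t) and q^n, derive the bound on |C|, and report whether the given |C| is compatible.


V_q(n, t) = 97, q^n = 33232930569601, Hamming bound = 342607531645, |C| = 306758131560 ≤ bound (satisfied).

Step 1: Compute V_q(n, t) = Σ_{j=0}^1 C(n, j) (q−1)^j.
  j = 0: C(16,0)·(6)^0 = 1·1 = 1.
  j = 1: C(16,1)·(6)^1 = 16·6 = 96.
  V_q(n, t) = 1 + 96 = 97.
Step 2: q^n = 7^16 = 33232930569601.
Step 3: Hamming bound ⌊q^n / V_q(n,t)⌋ = ⌊33232930569601/97⌋ = 342607531645.
Step 4: Compare |C| = 306758131560 to 342607531645: satisfied.
The claimed |C| lies below the Hamming bound.


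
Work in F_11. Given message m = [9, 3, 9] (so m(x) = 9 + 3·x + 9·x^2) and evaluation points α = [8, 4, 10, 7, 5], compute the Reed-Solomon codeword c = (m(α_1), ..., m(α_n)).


c = [4, 0, 4, 9, 7]

Message polynomial: m(x) = 9 + 3·x + 9·x^2 (mod 11).
For each evaluation point α_i, compute m(α_i) mod 11:
  α_1 = 8: Horner steps 9 → 9 → 4, so m(8) = 4.
  α_2 = 4: Horner steps 9 → 6 → 0, so m(4) = 0.
  α_3 = 10: Horner steps 9 → 5 → 4, so m(10) = 4.
  α_4 = 7: Horner steps 9 → 0 → 9, so m(7) = 9.
  α_5 = 5: Horner steps 9 → 4 → 7, so m(5) = 7.
Codeword c = [4, 0, 4, 9, 7] ∈ F_11^5.


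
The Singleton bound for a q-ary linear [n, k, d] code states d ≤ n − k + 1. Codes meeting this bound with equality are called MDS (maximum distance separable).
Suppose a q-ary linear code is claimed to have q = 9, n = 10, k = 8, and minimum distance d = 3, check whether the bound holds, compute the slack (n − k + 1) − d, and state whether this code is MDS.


Singleton RHS = n − k + 1 = 3, slack = 0, bound satisfied, MDS.

Singleton bound: d ≤ n − k + 1.
Here n = 10, k = 8, so n − k + 1 = 3.
Given d = 3, check d ≤ 3: YES.
Slack = (n − k + 1) − d = 0.
The code is MDS (slack = 0).
Description: the claimed parameters are [10, 8, 3]_9; such a code would be MDS (meets Singleton bound).


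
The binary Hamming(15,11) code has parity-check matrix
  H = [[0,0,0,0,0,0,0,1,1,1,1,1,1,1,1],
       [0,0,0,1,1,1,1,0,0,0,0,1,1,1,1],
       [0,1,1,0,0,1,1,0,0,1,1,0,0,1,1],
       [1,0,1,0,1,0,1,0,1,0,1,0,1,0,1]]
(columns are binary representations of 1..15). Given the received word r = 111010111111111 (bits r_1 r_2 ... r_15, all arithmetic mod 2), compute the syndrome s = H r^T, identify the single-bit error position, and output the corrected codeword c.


s = (0, 0, 1, 0)^T, error position = 2, corrected codeword c = 101010111111111

Compute s = H r^T mod 2 one row at a time:
  s_1 = 1 + 1 + 1 + 1 + 1 + 1 + 1 + 1 = 8 ≡ 0 (mod 2).
  s_2 = 0 + 1 + 0 + 1 + 1 + 1 + 1 + 1 = 6 ≡ 0 (mod 2).
  s_3 = 1 + 1 + 0 + 1 + 1 + 1 + 1 + 1 = 7 ≡ 1 (mod 2).
  s_4 = 1 + 1 + 1 + 1 + 1 + 1 + 1 + 1 = 8 ≡ 0 (mod 2).
s = (0, 0, 1, 0)^T — this equals column 2 of H (binary 0010), so error is at position 2.
Correct: flip bit 2 of r = 111010111111111 to get c = 101010111111111.


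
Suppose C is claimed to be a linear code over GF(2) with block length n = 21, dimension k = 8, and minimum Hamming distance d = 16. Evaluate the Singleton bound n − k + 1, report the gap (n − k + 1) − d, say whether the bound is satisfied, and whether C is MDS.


Singleton RHS = n − k + 1 = 14, slack = -2, bound violated (no such code; not MDS).

Singleton bound: d ≤ n − k + 1.
Here n = 21, k = 8, so n − k + 1 = 14.
Given d = 16, check d ≤ 14: NO.
Slack = (n − k + 1) − d = -2.
The slack is negative: d = 16 exceeds n − k + 1 = 14 by 2, so the Singleton bound is violated and no linear [21, 8, 16]_2 code can exist. In particular it is not MDS (MDS requires d = n − k + 1 exactly).
Description: the claimed parameters are [21, 8, 16]_2; such a code would be impossible (violates the Singleton bound).


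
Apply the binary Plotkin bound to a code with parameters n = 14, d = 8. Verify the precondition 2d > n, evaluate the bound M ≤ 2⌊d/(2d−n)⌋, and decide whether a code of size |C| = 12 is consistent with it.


Plotkin bound M ≤ 8; given |C| = 12 > bound (violated).

Check applicability: 2d = 16, n = 14.
2d − n = 2 > 0, so Plotkin applies.
Compute d/(2d−n) = 8/2 ≈ 4.0000.
⌊d/(2d−n)⌋ = 4.
Plotkin bound: M ≤ 2·4 = 8.
Given |C| = 12, check: VIOLATED.
This |C| is above the Plotkin bound, so no binary code with n = 14, d = 8 and 12 codewords exists.


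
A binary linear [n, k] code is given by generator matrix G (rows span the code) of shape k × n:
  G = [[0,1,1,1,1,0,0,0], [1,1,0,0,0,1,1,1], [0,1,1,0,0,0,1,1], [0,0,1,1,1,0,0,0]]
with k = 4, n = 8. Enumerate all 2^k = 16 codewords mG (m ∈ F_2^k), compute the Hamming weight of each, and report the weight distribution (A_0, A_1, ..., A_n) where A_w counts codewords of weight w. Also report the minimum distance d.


Weight distribution: A_0 = 1, A_1 = 1, A_3 = 3, A_4 = 6, A_5 = 3, A_7 = 1, A_8 = 1. Minimum distance d = 1.

Enumerate all 2^4 = 16 messages m ∈ F_2^4.
For each, compute codeword c = mG in F_2^8, then tally its weight.
  m = 0000 → c = 00000000, weight = 0.
  m = 1000 → c = 01111000, weight = 4.
  m = 0100 → c = 11000111, weight = 5.
  m = 1100 → c = 10111111, weight = 7.
  m = 0010 → c = 01100011, weight = 4.
  m = 1010 → c = 00011011, weight = 4.
  m = 0110 → c = 10100100, weight = 3.
  m = 1110 → c = 11011100, weight = 5.
  m = 0001 → c = 00111000, weight = 3.
  m = 1001 → c = 01000000, weight = 1.
  m = 0101 → c = 11111111, weight = 8.
  m = 1101 → c = 10000111, weight = 4.
  m = 0011 → c = 01011011, weight = 5.
  m = 1011 → c = 00100011, weight = 3.
  m = 0111 → c = 10011100, weight = 4.
  m = 1111 → c = 11100100, weight = 4.
Tally weights:
  weight 0: 1 codewords.
  weight 1: 1 codewords.
  weight 3: 3 codewords.
  weight 4: 6 codewords.
  weight 5: 3 codewords.
  weight 7: 1 codewords.
  weight 8: 1 codewords.
Minimum distance d = smallest w > 0 with A_w > 0 = 1.
Sanity: Σ A_w = 16 = 2^4 = 16 ✓.


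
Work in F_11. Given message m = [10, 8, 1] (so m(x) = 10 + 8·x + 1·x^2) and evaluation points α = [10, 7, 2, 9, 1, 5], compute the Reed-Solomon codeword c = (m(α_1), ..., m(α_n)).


c = [3, 5, 8, 9, 8, 9]

Message polynomial: m(x) = 10 + 8·x + 1·x^2 (mod 11).
For each evaluation point α_i, compute m(α_i) mod 11:
  α_1 = 10: Horner steps 1 → 7 → 3, so m(10) = 3.
  α_2 = 7: Horner steps 1 → 4 → 5, so m(7) = 5.
  α_3 = 2: Horner steps 1 → 10 → 8, so m(2) = 8.
  α_4 = 9: Horner steps 1 → 6 → 9, so m(9) = 9.
  α_5 = 1: Horner steps 1 → 9 → 8, so m(1) = 8.
  α_6 = 5: Horner steps 1 → 2 → 9, so m(5) = 9.
Codeword c = [3, 5, 8, 9, 8, 9] ∈ F_11^6.


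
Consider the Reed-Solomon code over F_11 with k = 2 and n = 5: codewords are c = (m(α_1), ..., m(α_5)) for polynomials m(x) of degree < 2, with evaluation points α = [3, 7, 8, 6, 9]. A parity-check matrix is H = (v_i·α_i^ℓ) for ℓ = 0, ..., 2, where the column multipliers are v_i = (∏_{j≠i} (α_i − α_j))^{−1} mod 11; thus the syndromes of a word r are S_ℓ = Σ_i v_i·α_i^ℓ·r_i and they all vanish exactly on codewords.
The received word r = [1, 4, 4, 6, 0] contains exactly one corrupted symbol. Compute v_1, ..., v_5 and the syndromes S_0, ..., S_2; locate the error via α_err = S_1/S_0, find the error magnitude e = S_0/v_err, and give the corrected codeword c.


S = (2, 5, 7), error at position 3, error magnitude e = 2, c = [1, 4, 2, 6, 0].

Step 1: column multipliers v_i = (∏_{j≠i}(α_i − α_j))^{−1} mod 11.
  i = 1 (α = 3): (3−7)(3−8)(3−6)(3−9) = (−4)·(−5)·(−3)·(−6) = 360 ≡ 8, so v_1 = 8^{−1} = 7 (mod 11).
  i = 2 (α = 7): (7−3)(7−8)(7−6)(7−9) = 4·(−1)·1·(−2) = 8 ≡ 8, so v_2 = 8^{−1} = 7 (mod 11).
  i = 3 (α = 8): (8−3)(8−7)(8−6)(8−9) = 5·1·2·(−1) = −10 ≡ 1, so v_3 = 1^{−1} = 1 (mod 11).
  i = 4 (α = 6): (6−3)(6−7)(6−8)(6−9) = 3·(−1)·(−2)·(−3) = −18 ≡ 4, so v_4 = 4^{−1} = 3 (mod 11).
  i = 5 (α = 9): (9−3)(9−7)(9−8)(9−6) = 6·2·1·3 = 36 ≡ 3, so v_5 = 3^{−1} = 4 (mod 11).
  v = [7, 7, 1, 3, 4].
Step 2: syndromes of r = [1, 4, 4, 6, 0] (all sums mod 11).
  S_0 = Σ v_i r_i = 7·1 + 7·4 + 1·4 + 3·6 + 4·0 = 57 ≡ 2.
  S_1 = Σ v_i α_i r_i = 7·3·1 + 7·7·4 + 1·8·4 + 3·6·6 + 4·9·0 = 357 ≡ 5.
  α_i^2 mod 11 = [9, 5, 9, 3, 4].
  S_2 = Σ v_i α_i^2 r_i = 7·9·1 + 7·5·4 + 1·9·4 + 3·3·6 + 4·4·0 = 293 ≡ 7.
  S = (2, 5, 7) ≠ 0, so r is not a codeword (an error is present).
Step 3: locate the error. For a single error e at position i, S_ℓ = v_i·e·α_i^ℓ, so α_err = S_1/S_0.
  S_0^{−1} = 2^{−1} = 6 (mod 11), so α_err = 5·6 = 30 ≡ 8 = α_3. Error position i = 3.
  Consistency check: S_2/S_1 = 7·9 = 63 ≡ 8 = α_err ✓ (single-error assumption holds).
Step 4: error magnitude e = S_0/v_3 = S_0·∏_{j≠3}(α_3 − α_j) = 2·1 = 2 ≡ 2 (mod 11).
Step 5: correct position 3: c_3 = r_3 − e = 4 − 2 ≡ 2 (mod 11). Hence c = [1, 4, 2, 6, 0].
  Check: interpolating c through the α_i gives m(x) = 7 + 9·x (degree < 2) with m(α_i) = c_i for every i, so c is indeed a codeword.


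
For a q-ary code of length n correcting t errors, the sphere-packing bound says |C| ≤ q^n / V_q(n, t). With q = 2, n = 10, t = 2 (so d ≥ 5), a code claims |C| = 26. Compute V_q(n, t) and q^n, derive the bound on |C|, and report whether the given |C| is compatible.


V_q(n, t) = 56, q^n = 1024, Hamming bound = 18, |C| = 26 > bound (violated).

Step 1: Compute V_q(n, t) = Σ_{j=0}^2 C(n, j) (q−1)^j.
  j = 0: C(10,0)·(1)^0 = 1·1 = 1.
  j = 1: C(10,1)·(1)^1 = 10·1 = 10.
  j = 2: C(10,2)·(1)^2 = 45·1 = 45.
  V_q(n, t) = 1 + 10 + 45 = 56.
Step 2: q^n = 2^10 = 1024.
Step 3: Hamming bound ⌊q^n / V_q(n,t)⌋ = ⌊1024/56⌋ = 18.
Step 4: Compare |C| = 26 to 18: violated.
The claimed |C| lies above the Hamming bound, so no 2-ary code of length 10 with d ≥ 5 can have 26 codewords.


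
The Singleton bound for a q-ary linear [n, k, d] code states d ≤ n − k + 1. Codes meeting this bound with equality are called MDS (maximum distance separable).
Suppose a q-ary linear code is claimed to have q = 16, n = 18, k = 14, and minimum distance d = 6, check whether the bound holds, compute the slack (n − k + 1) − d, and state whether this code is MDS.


Singleton RHS = n − k + 1 = 5, slack = -1, bound violated (no such code; not MDS).

Singleton bound: d ≤ n − k + 1.
Here n = 18, k = 14, so n − k + 1 = 5.
Given d = 6, check d ≤ 5: NO.
Slack = (n − k + 1) − d = -1.
The slack is negative: d = 6 exceeds n − k + 1 = 5 by 1, so the Singleton bound is violated and no linear [18, 14, 6]_16 code can exist. In particular it is not MDS (MDS requires d = n − k + 1 exactly).
Description: the claimed parameters are [18, 14, 6]_16; such a code would be impossible (violates the Singleton bound).


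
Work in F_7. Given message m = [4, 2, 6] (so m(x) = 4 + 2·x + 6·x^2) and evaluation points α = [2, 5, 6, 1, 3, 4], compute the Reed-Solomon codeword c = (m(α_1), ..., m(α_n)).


c = [4, 3, 1, 5, 1, 3]

Message polynomial: m(x) = 4 + 2·x + 6·x^2 (mod 7).
For each evaluation point α_i, compute m(α_i) mod 7:
  α_1 = 2: Horner steps 6 → 0 → 4, so m(2) = 4.
  α_2 = 5: Horner steps 6 → 4 → 3, so m(5) = 3.
  α_3 = 6: Horner steps 6 → 3 → 1, so m(6) = 1.
  α_4 = 1: Horner steps 6 → 1 → 5, so m(1) = 5.
  α_5 = 3: Horner steps 6 → 6 → 1, so m(3) = 1.
  α_6 = 4: Horner steps 6 → 5 → 3, so m(4) = 3.
Codeword c = [4, 3, 1, 5, 1, 3] ∈ F_7^6.


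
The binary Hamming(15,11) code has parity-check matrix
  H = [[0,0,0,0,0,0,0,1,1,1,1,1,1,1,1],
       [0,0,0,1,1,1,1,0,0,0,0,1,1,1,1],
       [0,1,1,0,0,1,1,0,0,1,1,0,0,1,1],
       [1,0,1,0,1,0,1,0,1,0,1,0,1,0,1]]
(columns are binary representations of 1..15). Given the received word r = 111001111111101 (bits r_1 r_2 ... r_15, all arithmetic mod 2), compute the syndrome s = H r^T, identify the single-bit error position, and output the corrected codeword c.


s = (1, 1, 1, 1)^T, error position = 15, corrected codeword c = 111001111111100

Compute s = H r^T mod 2 one row at a time:
  s_1 = 1 + 1 + 1 + 1 + 1 + 1 + 0 + 1 = 7 ≡ 1 (mod 2).
  s_2 = 0 + 0 + 1 + 1 + 1 + 1 + 0 + 1 = 5 ≡ 1 (mod 2).
  s_3 = 1 + 1 + 1 + 1 + 1 + 1 + 0 + 1 = 7 ≡ 1 (mod 2).
  s_4 = 1 + 1 + 0 + 1 + 1 + 1 + 1 + 1 = 7 ≡ 1 (mod 2).
s = (1, 1, 1, 1)^T — this equals column 15 of H (binary 1111), so error is at position 15.
Correct: flip bit 15 of r = 111001111111101 to get c = 111001111111100.


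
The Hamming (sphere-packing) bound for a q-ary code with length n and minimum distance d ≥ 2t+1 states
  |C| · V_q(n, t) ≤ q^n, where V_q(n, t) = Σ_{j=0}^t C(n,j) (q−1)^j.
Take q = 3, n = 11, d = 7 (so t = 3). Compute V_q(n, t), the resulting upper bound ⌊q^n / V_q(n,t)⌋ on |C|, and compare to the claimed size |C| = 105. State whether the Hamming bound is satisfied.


V_q(n, t) = 1563, q^n = 177147, Hamming bound = 113, |C| = 105 ≤ bound (satisfied).

Step 1: Compute V_q(n, t) = Σ_{j=0}^3 C(n, j) (q−1)^j.
  j = 0: C(11,0)·(2)^0 = 1·1 = 1.
  j = 1: C(11,1)·(2)^1 = 11·2 = 22.
  j = 2: C(11,2)·(2)^2 = 55·4 = 220.
  j = 3: C(11,3)·(2)^3 = 165·8 = 1320.
  V_q(n, t) = 1 + 22 + 220 + 1320 = 1563.
Step 2: q^n = 3^11 = 177147.
Step 3: Hamming bound ⌊q^n / V_q(n,t)⌋ = ⌊177147/1563⌋ = 113.
Step 4: Compare |C| = 105 to 113: satisfied.
The claimed |C| lies below the Hamming bound.


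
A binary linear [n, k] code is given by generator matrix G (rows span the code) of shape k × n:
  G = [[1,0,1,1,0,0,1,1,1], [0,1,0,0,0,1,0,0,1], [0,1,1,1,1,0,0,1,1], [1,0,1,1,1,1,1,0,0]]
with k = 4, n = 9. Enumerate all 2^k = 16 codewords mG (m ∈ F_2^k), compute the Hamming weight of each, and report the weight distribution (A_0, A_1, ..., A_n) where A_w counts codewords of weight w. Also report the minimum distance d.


Weight distribution: A_0 = 1, A_3 = 4, A_4 = 3, A_5 = 2, A_6 = 4, A_7 = 2. Minimum distance d = 3.

Enumerate all 2^4 = 16 messages m ∈ F_2^4.
For each, compute codeword c = mG in F_2^9, then tally its weight.
  m = 0000 → c = 000000000, weight = 0.
  m = 1000 → c = 101100111, weight = 6.
  m = 0100 → c = 010001001, weight = 3.
  m = 1100 → c = 111101110, weight = 7.
  m = 0010 → c = 011110011, weight = 6.
  m = 1010 → c = 110010100, weight = 4.
  m = 0110 → c = 001111010, weight = 5.
  m = 1110 → c = 100011101, weight = 5.
  m = 0001 → c = 101111100, weight = 6.
  m = 1001 → c = 000011011, weight = 4.
  m = 0101 → c = 111110101, weight = 7.
  m = 1101 → c = 010010010, weight = 3.
  m = 0011 → c = 110001111, weight = 6.
  m = 1011 → c = 011101000, weight = 4.
  m = 0111 → c = 100000110, weight = 3.
  m = 1111 → c = 001100001, weight = 3.
Tally weights:
  weight 0: 1 codewords.
  weight 3: 4 codewords.
  weight 4: 3 codewords.
  weight 5: 2 codewords.
  weight 6: 4 codewords.
  weight 7: 2 codewords.
Minimum distance d = smallest w > 0 with A_w > 0 = 3.
Sanity: Σ A_w = 16 = 2^4 = 16 ✓.


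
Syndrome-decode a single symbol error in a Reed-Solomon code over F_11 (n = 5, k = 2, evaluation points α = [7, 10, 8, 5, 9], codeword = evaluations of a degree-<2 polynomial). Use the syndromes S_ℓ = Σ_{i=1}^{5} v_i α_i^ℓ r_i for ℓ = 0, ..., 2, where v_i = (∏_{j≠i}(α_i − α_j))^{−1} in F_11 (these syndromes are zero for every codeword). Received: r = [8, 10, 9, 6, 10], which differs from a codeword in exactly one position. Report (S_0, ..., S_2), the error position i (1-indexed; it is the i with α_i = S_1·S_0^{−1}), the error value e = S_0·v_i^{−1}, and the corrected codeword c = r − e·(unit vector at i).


S = (4, 7, 4), error at position 2, error magnitude e = 10, c = [8, 0, 9, 6, 10].

Step 1: column multipliers v_i = (∏_{j≠i}(α_i − α_j))^{−1} mod 11.
  i = 1 (α = 7): (7−10)(7−8)(7−5)(7−9) = (−3)·(−1)·2·(−2) = −12 ≡ 10, so v_1 = 10^{−1} = 10 (mod 11).
  i = 2 (α = 10): (10−7)(10−8)(10−5)(10−9) = 3·2·5·1 = 30 ≡ 8, so v_2 = 8^{−1} = 7 (mod 11).
  i = 3 (α = 8): (8−7)(8−10)(8−5)(8−9) = 1·(−2)·3·(−1) = 6 ≡ 6, so v_3 = 6^{−1} = 2 (mod 11).
  i = 4 (α = 5): (5−7)(5−10)(5−8)(5−9) = (−2)·(−5)·(−3)·(−4) = 120 ≡ 10, so v_4 = 10^{−1} = 10 (mod 11).
  i = 5 (α = 9): (9−7)(9−10)(9−8)(9−5) = 2·(−1)·1·4 = −8 ≡ 3, so v_5 = 3^{−1} = 4 (mod 11).
  v = [10, 7, 2, 10, 4].
Step 2: syndromes of r = [8, 10, 9, 6, 10] (all sums mod 11).
  S_0 = Σ v_i r_i = 10·8 + 7·10 + 2·9 + 10·6 + 4·10 = 268 ≡ 4.
  S_1 = Σ v_i α_i r_i = 10·7·8 + 7·10·10 + 2·8·9 + 10·5·6 + 4·9·10 = 2064 ≡ 7.
  α_i^2 mod 11 = [5, 1, 9, 3, 4].
  S_2 = Σ v_i α_i^2 r_i = 10·5·8 + 7·1·10 + 2·9·9 + 10·3·6 + 4·4·10 = 972 ≡ 4.
  S = (4, 7, 4) ≠ 0, so r is not a codeword (an error is present).
Step 3: locate the error. For a single error e at position i, S_ℓ = v_i·e·α_i^ℓ, so α_err = S_1/S_0.
  S_0^{−1} = 4^{−1} = 3 (mod 11), so α_err = 7·3 = 21 ≡ 10 = α_2. Error position i = 2.
  Consistency check: S_2/S_1 = 4·8 = 32 ≡ 10 = α_err ✓ (single-error assumption holds).
Step 4: error magnitude e = S_0/v_2 = S_0·∏_{j≠2}(α_2 − α_j) = 4·8 = 32 ≡ 10 (mod 11).
Step 5: correct position 2: c_2 = r_2 − e = 10 − 10 ≡ 0 (mod 11). Hence c = [8, 0, 9, 6, 10].
  Check: interpolating c through the α_i gives m(x) = 1 + 1·x (degree < 2) with m(α_i) = c_i for every i, so c is indeed a codeword.


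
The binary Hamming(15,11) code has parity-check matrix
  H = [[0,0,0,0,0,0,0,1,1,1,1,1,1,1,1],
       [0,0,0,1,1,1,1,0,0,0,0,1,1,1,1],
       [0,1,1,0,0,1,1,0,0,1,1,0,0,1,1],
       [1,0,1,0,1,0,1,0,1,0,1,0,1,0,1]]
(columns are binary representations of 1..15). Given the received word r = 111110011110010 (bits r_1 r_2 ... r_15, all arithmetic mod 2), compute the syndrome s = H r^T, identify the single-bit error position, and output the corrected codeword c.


s = (1, 1, 1, 1)^T, error position = 15, corrected codeword c = 111110011110011

Compute s = H r^T mod 2 one row at a time:
  s_1 = 1 + 1 + 1 + 1 + 0 + 0 + 1 + 0 = 5 ≡ 1 (mod 2).
  s_2 = 1 + 1 + 0 + 0 + 0 + 0 + 1 + 0 = 3 ≡ 1 (mod 2).
  s_3 = 1 + 1 + 0 + 0 + 1 + 1 + 1 + 0 = 5 ≡ 1 (mod 2).
  s_4 = 1 + 1 + 1 + 0 + 1 + 1 + 0 + 0 = 5 ≡ 1 (mod 2).
s = (1, 1, 1, 1)^T — this equals column 15 of H (binary 1111), so error is at position 15.
Correct: flip bit 15 of r = 111110011110010 to get c = 111110011110011.


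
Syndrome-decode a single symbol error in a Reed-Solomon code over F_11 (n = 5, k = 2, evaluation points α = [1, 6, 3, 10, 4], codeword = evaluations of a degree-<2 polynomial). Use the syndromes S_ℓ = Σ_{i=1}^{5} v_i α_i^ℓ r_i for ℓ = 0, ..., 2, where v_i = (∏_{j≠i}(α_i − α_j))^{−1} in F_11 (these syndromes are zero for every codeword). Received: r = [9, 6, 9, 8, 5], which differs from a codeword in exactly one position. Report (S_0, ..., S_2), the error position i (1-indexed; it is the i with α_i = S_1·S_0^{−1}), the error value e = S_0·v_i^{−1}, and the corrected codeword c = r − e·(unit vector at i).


S = (5, 4, 1), error at position 3, error magnitude e = 10, c = [9, 6, 10, 8, 5].

Step 1: column multipliers v_i = (∏_{j≠i}(α_i − α_j))^{−1} mod 11.
  i = 1 (α = 1): (1−6)(1−3)(1−10)(1−4) = (−5)·(−2)·(−9)·(−3) = 270 ≡ 6, so v_1 = 6^{−1} = 2 (mod 11).
  i = 2 (α = 6): (6−1)(6−3)(6−10)(6−4) = 5·3·(−4)·2 = −120 ≡ 1, so v_2 = 1^{−1} = 1 (mod 11).
  i = 3 (α = 3): (3−1)(3−6)(3−10)(3−4) = 2·(−3)·(−7)·(−1) = −42 ≡ 2, so v_3 = 2^{−1} = 6 (mod 11).
  i = 4 (α = 10): (10−1)(10−6)(10−3)(10−4) = 9·4·7·6 = 1512 ≡ 5, so v_4 = 5^{−1} = 9 (mod 11).
  i = 5 (α = 4): (4−1)(4−6)(4−3)(4−10) = 3·(−2)·1·(−6) = 36 ≡ 3, so v_5 = 3^{−1} = 4 (mod 11).
  v = [2, 1, 6, 9, 4].
Step 2: syndromes of r = [9, 6, 9, 8, 5] (all sums mod 11).
  S_0 = Σ v_i r_i = 2·9 + 1·6 + 6·9 + 9·8 + 4·5 = 170 ≡ 5.
  S_1 = Σ v_i α_i r_i = 2·1·9 + 1·6·6 + 6·3·9 + 9·10·8 + 4·4·5 = 1016 ≡ 4.
  α_i^2 mod 11 = [1, 3, 9, 1, 5].
  S_2 = Σ v_i α_i^2 r_i = 2·1·9 + 1·3·6 + 6·9·9 + 9·1·8 + 4·5·5 = 694 ≡ 1.
  S = (5, 4, 1) ≠ 0, so r is not a codeword (an error is present).
Step 3: locate the error. For a single error e at position i, S_ℓ = v_i·e·α_i^ℓ, so α_err = S_1/S_0.
  S_0^{−1} = 5^{−1} = 9 (mod 11), so α_err = 4·9 = 36 ≡ 3 = α_3. Error position i = 3.
  Consistency check: S_2/S_1 = 1·3 = 3 ≡ 3 = α_err ✓ (single-error assumption holds).
Step 4: error magnitude e = S_0/v_3 = S_0·∏_{j≠3}(α_3 − α_j) = 5·2 = 10 ≡ 10 (mod 11).
Step 5: correct position 3: c_3 = r_3 − e = 9 − 10 ≡ 10 (mod 11). Hence c = [9, 6, 10, 8, 5].
  Check: interpolating c through the α_i gives m(x) = 3 + 6·x (degree < 2) with m(α_i) = c_i for every i, so c is indeed a codeword.


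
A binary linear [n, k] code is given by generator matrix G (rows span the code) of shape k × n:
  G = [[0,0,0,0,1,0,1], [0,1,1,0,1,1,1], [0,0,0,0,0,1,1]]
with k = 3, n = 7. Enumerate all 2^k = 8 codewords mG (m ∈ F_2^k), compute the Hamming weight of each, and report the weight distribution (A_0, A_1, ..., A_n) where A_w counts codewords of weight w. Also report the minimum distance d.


Weight distribution: A_0 = 1, A_2 = 3, A_3 = 3, A_5 = 1. Minimum distance d = 2.

Enumerate all 2^3 = 8 messages m ∈ F_2^3.
For each, compute codeword c = mG in F_2^7, then tally its weight.
  m = 000 → c = 0000000, weight = 0.
  m = 100 → c = 0000101, weight = 2.
  m = 010 → c = 0110111, weight = 5.
  m = 110 → c = 0110010, weight = 3.
  m = 001 → c = 0000011, weight = 2.
  m = 101 → c = 0000110, weight = 2.
  m = 011 → c = 0110100, weight = 3.
  m = 111 → c = 0110001, weight = 3.
Tally weights:
  weight 0: 1 codewords.
  weight 2: 3 codewords.
  weight 3: 3 codewords.
  weight 5: 1 codewords.
Minimum distance d = smallest w > 0 with A_w > 0 = 2.
Sanity: Σ A_w = 8 = 2^3 = 8 ✓.


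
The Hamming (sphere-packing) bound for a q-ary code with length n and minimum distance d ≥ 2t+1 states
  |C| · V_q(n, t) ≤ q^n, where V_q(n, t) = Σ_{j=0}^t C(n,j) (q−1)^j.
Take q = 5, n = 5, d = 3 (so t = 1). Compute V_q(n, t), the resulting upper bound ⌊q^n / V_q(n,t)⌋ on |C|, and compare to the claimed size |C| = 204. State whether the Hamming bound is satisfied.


V_q(n, t) = 21, q^n = 3125, Hamming bound = 148, |C| = 204 > bound (violated).

Step 1: Compute V_q(n, t) = Σ_{j=0}^1 C(n, j) (q−1)^j.
  j = 0: C(5,0)·(4)^0 = 1·1 = 1.
  j = 1: C(5,1)·(4)^1 = 5·4 = 20.
  V_q(n, t) = 1 + 20 = 21.
Step 2: q^n = 5^5 = 3125.
Step 3: Hamming bound ⌊q^n / V_q(n,t)⌋ = ⌊3125/21⌋ = 148.
Step 4: Compare |C| = 204 to 148: violated.
The claimed |C| lies above the Hamming bound, so no 5-ary code of length 5 with d ≥ 3 can have 204 codewords.


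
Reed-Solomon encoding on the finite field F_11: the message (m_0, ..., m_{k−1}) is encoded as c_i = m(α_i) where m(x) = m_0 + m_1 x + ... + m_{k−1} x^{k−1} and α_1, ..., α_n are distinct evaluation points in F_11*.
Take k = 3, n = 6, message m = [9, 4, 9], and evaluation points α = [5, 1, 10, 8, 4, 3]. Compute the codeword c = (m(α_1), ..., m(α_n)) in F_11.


c = [1, 0, 3, 1, 4, 3]

Message polynomial: m(x) = 9 + 4·x + 9·x^2 (mod 11).
For each evaluation point α_i, compute m(α_i) mod 11:
  α_1 = 5: Horner steps 9 → 5 → 1, so m(5) = 1.
  α_2 = 1: Horner steps 9 → 2 → 0, so m(1) = 0.
  α_3 = 10: Horner steps 9 → 6 → 3, so m(10) = 3.
  α_4 = 8: Horner steps 9 → 10 → 1, so m(8) = 1.
  α_5 = 4: Horner steps 9 → 7 → 4, so m(4) = 4.
  α_6 = 3: Horner steps 9 → 9 → 3, so m(3) = 3.
Codeword c = [1, 0, 3, 1, 4, 3] ∈ F_11^6.


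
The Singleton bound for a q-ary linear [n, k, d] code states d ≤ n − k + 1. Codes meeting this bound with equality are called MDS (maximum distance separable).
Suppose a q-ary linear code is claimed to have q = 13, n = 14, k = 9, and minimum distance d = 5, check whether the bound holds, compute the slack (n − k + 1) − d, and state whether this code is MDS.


Singleton RHS = n − k + 1 = 6, slack = 1, bound satisfied, not MDS.

Singleton bound: d ≤ n − k + 1.
Here n = 14, k = 9, so n − k + 1 = 6.
Given d = 5, check d ≤ 6: YES.
Slack = (n − k + 1) − d = 1.
The code is NOT MDS (slack = 1 > 0).
Description: the claimed parameters are [14, 9, 5]_13; such a code would be non-MDS.


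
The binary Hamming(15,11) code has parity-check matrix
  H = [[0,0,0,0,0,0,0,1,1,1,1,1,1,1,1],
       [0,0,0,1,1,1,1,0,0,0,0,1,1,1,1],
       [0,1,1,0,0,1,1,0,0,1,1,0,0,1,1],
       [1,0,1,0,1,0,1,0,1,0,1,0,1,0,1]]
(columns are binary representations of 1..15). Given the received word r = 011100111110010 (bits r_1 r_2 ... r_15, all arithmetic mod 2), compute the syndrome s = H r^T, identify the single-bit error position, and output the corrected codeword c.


s = (1, 1, 0, 0)^T, error position = 12, corrected codeword c = 011100111111010

Compute s = H r^T mod 2 one row at a time:
  s_1 = 1 + 1 + 1 + 1 + 0 + 0 + 1 + 0 = 5 ≡ 1 (mod 2).
  s_2 = 1 + 0 + 0 + 1 + 0 + 0 + 1 + 0 = 3 ≡ 1 (mod 2).
  s_3 = 1 + 1 + 0 + 1 + 1 + 1 + 1 + 0 = 6 ≡ 0 (mod 2).
  s_4 = 0 + 1 + 0 + 1 + 1 + 1 + 0 + 0 = 4 ≡ 0 (mod 2).
s = (1, 1, 0, 0)^T — this equals column 12 of H (binary 1100), so error is at position 12.
Correct: flip bit 12 of r = 011100111110010 to get c = 011100111111010.


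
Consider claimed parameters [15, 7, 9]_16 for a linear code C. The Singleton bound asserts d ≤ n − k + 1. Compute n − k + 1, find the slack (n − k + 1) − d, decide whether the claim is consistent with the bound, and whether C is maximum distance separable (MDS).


Singleton RHS = n − k + 1 = 9, slack = 0, bound satisfied, MDS.

Singleton bound: d ≤ n − k + 1.
Here n = 15, k = 7, so n − k + 1 = 9.
Given d = 9, check d ≤ 9: YES.
Slack = (n − k + 1) − d = 0.
The code is MDS (slack = 0).
Description: the claimed parameters are [15, 7, 9]_16; such a code would be MDS (meets Singleton bound).


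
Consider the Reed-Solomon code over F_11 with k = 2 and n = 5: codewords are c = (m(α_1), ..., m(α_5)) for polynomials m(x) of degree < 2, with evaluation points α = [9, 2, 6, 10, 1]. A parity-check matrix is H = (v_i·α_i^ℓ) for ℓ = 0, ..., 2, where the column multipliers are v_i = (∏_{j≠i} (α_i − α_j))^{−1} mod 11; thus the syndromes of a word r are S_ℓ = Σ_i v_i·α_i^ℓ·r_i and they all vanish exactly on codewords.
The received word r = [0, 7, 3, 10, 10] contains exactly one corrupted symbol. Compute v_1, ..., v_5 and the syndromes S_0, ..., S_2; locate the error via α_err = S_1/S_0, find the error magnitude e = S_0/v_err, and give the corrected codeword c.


S = (3, 3, 3), error at position 5, error magnitude e = 2, c = [0, 7, 3, 10, 8].

Step 1: column multipliers v_i = (∏_{j≠i}(α_i − α_j))^{−1} mod 11.
  i = 1 (α = 9): (9−2)(9−6)(9−10)(9−1) = 7·3·(−1)·8 = −168 ≡ 8, so v_1 = 8^{−1} = 7 (mod 11).
  i = 2 (α = 2): (2−9)(2−6)(2−10)(2−1) = (−7)·(−4)·(−8)·1 = −224 ≡ 7, so v_2 = 7^{−1} = 8 (mod 11).
  i = 3 (α = 6): (6−9)(6−2)(6−10)(6−1) = (−3)·4·(−4)·5 = 240 ≡ 9, so v_3 = 9^{−1} = 5 (mod 11).
  i = 4 (α = 10): (10−9)(10−2)(10−6)(10−1) = 1·8·4·9 = 288 ≡ 2, so v_4 = 2^{−1} = 6 (mod 11).
  i = 5 (α = 1): (1−9)(1−2)(1−6)(1−10) = (−8)·(−1)·(−5)·(−9) = 360 ≡ 8, so v_5 = 8^{−1} = 7 (mod 11).
  v = [7, 8, 5, 6, 7].
Step 2: syndromes of r = [0, 7, 3, 10, 10] (all sums mod 11).
  S_0 = Σ v_i r_i = 7·0 + 8·7 + 5·3 + 6·10 + 7·10 = 201 ≡ 3.
  S_1 = Σ v_i α_i r_i = 7·9·0 + 8·2·7 + 5·6·3 + 6·10·10 + 7·1·10 = 872 ≡ 3.
  α_i^2 mod 11 = [4, 4, 3, 1, 1].
  S_2 = Σ v_i α_i^2 r_i = 7·4·0 + 8·4·7 + 5·3·3 + 6·1·10 + 7·1·10 = 399 ≡ 3.
  S = (3, 3, 3) ≠ 0, so r is not a codeword (an error is present).
Step 3: locate the error. For a single error e at position i, S_ℓ = v_i·e·α_i^ℓ, so α_err = S_1/S_0.
  S_0^{−1} = 3^{−1} = 4 (mod 11), so α_err = 3·4 = 12 ≡ 1 = α_5. Error position i = 5.
  Consistency check: S_2/S_1 = 3·4 = 12 ≡ 1 = α_err ✓ (single-error assumption holds).
Step 4: error magnitude e = S_0/v_5 = S_0·∏_{j≠5}(α_5 − α_j) = 3·8 = 24 ≡ 2 (mod 11).
Step 5: correct position 5: c_5 = r_5 − e = 10 − 2 ≡ 8 (mod 11). Hence c = [0, 7, 3, 10, 8].
  Check: interpolating c through the α_i gives m(x) = 9 + 10·x (degree < 2) with m(α_i) = c_i for every i, so c is indeed a codeword.


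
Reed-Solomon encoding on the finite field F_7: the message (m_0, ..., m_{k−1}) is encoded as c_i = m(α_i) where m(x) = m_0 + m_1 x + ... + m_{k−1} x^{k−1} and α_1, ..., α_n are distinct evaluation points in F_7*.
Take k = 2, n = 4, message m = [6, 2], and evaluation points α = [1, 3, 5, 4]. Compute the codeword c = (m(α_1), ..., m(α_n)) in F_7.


c = [1, 5, 2, 0]

Message polynomial: m(x) = 6 + 2·x (mod 7).
For each evaluation point α_i, compute m(α_i) mod 7:
  α_1 = 1: Horner steps 2 → 1, so m(1) = 1.
  α_2 = 3: Horner steps 2 → 5, so m(3) = 5.
  α_3 = 5: Horner steps 2 → 2, so m(5) = 2.
  α_4 = 4: Horner steps 2 → 0, so m(4) = 0.
Codeword c = [1, 5, 2, 0] ∈ F_7^4.


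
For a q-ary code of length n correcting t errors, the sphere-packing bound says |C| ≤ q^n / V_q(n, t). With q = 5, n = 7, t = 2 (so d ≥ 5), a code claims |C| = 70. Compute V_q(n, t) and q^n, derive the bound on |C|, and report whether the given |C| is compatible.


V_q(n, t) = 365, q^n = 78125, Hamming bound = 214, |C| = 70 ≤ bound (satisfied).

Step 1: Compute V_q(n, t) = Σ_{j=0}^2 C(n, j) (q−1)^j.
  j = 0: C(7,0)·(4)^0 = 1·1 = 1.
  j = 1: C(7,1)·(4)^1 = 7·4 = 28.
  j = 2: C(7,2)·(4)^2 = 21·16 = 336.
  V_q(n, t) = 1 + 28 + 336 = 365.
Step 2: q^n = 5^7 = 78125.
Step 3: Hamming bound ⌊q^n / V_q(n,t)⌋ = ⌊78125/365⌋ = 214.
Step 4: Compare |C| = 70 to 214: satisfied.
The claimed |C| lies below the Hamming bound.


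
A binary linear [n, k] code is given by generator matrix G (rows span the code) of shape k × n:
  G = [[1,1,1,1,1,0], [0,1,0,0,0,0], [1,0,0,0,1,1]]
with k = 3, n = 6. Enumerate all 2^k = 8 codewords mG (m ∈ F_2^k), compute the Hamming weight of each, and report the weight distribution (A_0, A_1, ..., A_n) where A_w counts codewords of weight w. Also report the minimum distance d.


Weight distribution: A_0 = 1, A_1 = 1, A_3 = 2, A_4 = 3, A_5 = 1. Minimum distance d = 1.

Enumerate all 2^3 = 8 messages m ∈ F_2^3.
For each, compute codeword c = mG in F_2^6, then tally its weight.
  m = 000 → c = 000000, weight = 0.
  m = 100 → c = 111110, weight = 5.
  m = 010 → c = 010000, weight = 1.
  m = 110 → c = 101110, weight = 4.
  m = 001 → c = 100011, weight = 3.
  m = 101 → c = 011101, weight = 4.
  m = 011 → c = 110011, weight = 4.
  m = 111 → c = 001101, weight = 3.
Tally weights:
  weight 0: 1 codewords.
  weight 1: 1 codewords.
  weight 3: 2 codewords.
  weight 4: 3 codewords.
  weight 5: 1 codewords.
Minimum distance d = smallest w > 0 with A_w > 0 = 1.
Sanity: Σ A_w = 8 = 2^3 = 8 ✓.


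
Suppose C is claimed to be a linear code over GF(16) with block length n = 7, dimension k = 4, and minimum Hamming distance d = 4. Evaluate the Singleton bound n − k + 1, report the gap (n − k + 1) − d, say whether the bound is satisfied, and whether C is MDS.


Singleton RHS = n − k + 1 = 4, slack = 0, bound satisfied, MDS.

Singleton bound: d ≤ n − k + 1.
Here n = 7, k = 4, so n − k + 1 = 4.
Given d = 4, check d ≤ 4: YES.
Slack = (n − k + 1) − d = 0.
The code is MDS (slack = 0).
Description: the claimed parameters are [7, 4, 4]_16; such a code would be MDS (meets Singleton bound).


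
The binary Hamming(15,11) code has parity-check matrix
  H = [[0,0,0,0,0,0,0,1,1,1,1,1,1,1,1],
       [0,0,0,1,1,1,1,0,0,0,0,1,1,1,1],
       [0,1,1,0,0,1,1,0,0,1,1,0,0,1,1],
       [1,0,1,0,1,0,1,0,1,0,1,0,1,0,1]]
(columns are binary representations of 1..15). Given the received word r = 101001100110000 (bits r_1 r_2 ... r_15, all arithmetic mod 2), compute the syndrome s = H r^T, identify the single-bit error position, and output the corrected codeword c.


s = (0, 0, 1, 0)^T, error position = 2, corrected codeword c = 111001100110000

Compute s = H r^T mod 2 one row at a time:
  s_1 = 0 + 0 + 1 + 1 + 0 + 0 + 0 + 0 = 2 ≡ 0 (mod 2).
  s_2 = 0 + 0 + 1 + 1 + 0 + 0 + 0 + 0 = 2 ≡ 0 (mod 2).
  s_3 = 0 + 1 + 1 + 1 + 1 + 1 + 0 + 0 = 5 ≡ 1 (mod 2).
  s_4 = 1 + 1 + 0 + 1 + 0 + 1 + 0 + 0 = 4 ≡ 0 (mod 2).
s = (0, 0, 1, 0)^T — this equals column 2 of H (binary 0010), so error is at position 2.
Correct: flip bit 2 of r = 101001100110000 to get c = 111001100110000.


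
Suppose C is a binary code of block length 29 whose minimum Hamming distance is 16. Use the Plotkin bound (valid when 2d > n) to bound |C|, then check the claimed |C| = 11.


Plotkin bound M ≤ 10; given |C| = 11 > bound (violated).

Check applicability: 2d = 32, n = 29.
2d − n = 3 > 0, so Plotkin applies.
Compute d/(2d−n) = 16/3 ≈ 5.3333.
⌊d/(2d−n)⌋ = 5.
Plotkin bound: M ≤ 2·5 = 10.
Given |C| = 11, check: VIOLATED.
This |C| is above the Plotkin bound, so no binary code with n = 29, d = 16 and 11 codewords exists.


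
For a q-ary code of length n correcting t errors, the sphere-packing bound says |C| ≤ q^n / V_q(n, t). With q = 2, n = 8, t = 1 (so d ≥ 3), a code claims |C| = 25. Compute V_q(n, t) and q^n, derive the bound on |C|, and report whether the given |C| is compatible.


V_q(n, t) = 9, q^n = 256, Hamming bound = 28, |C| = 25 ≤ bound (satisfied).

Step 1: Compute V_q(n, t) = Σ_{j=0}^1 C(n, j) (q−1)^j.
  j = 0: C(8,0)·(1)^0 = 1·1 = 1.
  j = 1: C(8,1)·(1)^1 = 8·1 = 8.
  V_q(n, t) = 1 + 8 = 9.
Step 2: q^n = 2^8 = 256.
Step 3: Hamming bound ⌊q^n / V_q(n,t)⌋ = ⌊256/9⌋ = 28.
Step 4: Compare |C| = 25 to 28: satisfied.
The claimed |C| lies below the Hamming bound.


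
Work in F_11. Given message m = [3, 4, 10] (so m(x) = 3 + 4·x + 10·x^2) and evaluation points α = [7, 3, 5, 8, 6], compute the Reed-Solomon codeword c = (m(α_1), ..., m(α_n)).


c = [4, 6, 9, 4, 2]

Message polynomial: m(x) = 3 + 4·x + 10·x^2 (mod 11).
For each evaluation point α_i, compute m(α_i) mod 11:
  α_1 = 7: Horner steps 10 → 8 → 4, so m(7) = 4.
  α_2 = 3: Horner steps 10 → 1 → 6, so m(3) = 6.
  α_3 = 5: Horner steps 10 → 10 → 9, so m(5) = 9.
  α_4 = 8: Horner steps 10 → 7 → 4, so m(8) = 4.
  α_5 = 6: Horner steps 10 → 9 → 2, so m(6) = 2.
Codeword c = [4, 6, 9, 4, 2] ∈ F_11^5.


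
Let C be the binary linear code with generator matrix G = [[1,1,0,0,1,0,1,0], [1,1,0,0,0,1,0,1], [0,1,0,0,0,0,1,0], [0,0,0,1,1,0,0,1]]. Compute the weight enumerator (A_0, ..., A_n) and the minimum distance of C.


Weight distribution: A_0 = 1, A_2 = 2, A_3 = 4, A_4 = 5, A_5 = 4. Minimum distance d = 2.

Enumerate all 2^4 = 16 messages m ∈ F_2^4.
For each, compute codeword c = mG in F_2^8, then tally its weight.
  m = 0000 → c = 00000000, weight = 0.
  m = 1000 → c = 11001010, weight = 4.
  m = 0100 → c = 11000101, weight = 4.
  m = 1100 → c = 00001111, weight = 4.
  m = 0010 → c = 01000010, weight = 2.
  m = 1010 → c = 10001000, weight = 2.
  m = 0110 → c = 10000111, weight = 4.
  m = 1110 → c = 01001101, weight = 4.
  m = 0001 → c = 00011001, weight = 3.
  m = 1001 → c = 11010011, weight = 5.
  m = 0101 → c = 11011100, weight = 5.
  m = 1101 → c = 00010110, weight = 3.
  m = 0011 → c = 01011011, weight = 5.
  m = 1011 → c = 10010001, weight = 3.
  m = 0111 → c = 10011110, weight = 5.
  m = 1111 → c = 01010100, weight = 3.
Tally weights:
  weight 0: 1 codewords.
  weight 2: 2 codewords.
  weight 3: 4 codewords.
  weight 4: 5 codewords.
  weight 5: 4 codewords.
Minimum distance d = smallest w > 0 with A_w > 0 = 2.
Sanity: Σ A_w = 16 = 2^4 = 16 ✓.


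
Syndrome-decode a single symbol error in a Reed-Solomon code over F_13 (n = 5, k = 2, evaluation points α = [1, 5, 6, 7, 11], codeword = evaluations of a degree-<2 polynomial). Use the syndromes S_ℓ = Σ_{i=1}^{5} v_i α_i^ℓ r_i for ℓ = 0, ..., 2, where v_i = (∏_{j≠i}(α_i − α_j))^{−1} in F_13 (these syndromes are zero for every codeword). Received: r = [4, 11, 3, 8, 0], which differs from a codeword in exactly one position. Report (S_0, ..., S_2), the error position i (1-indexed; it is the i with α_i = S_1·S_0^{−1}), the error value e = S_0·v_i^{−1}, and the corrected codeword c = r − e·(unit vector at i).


S = (6, 1, 11), error at position 5, error magnitude e = 11, c = [4, 11, 3, 8, 2].

Step 1: column multipliers v_i = (∏_{j≠i}(α_i − α_j))^{−1} mod 13.
  i = 1 (α = 1): (1−5)(1−6)(1−7)(1−11) = (−4)·(−5)·(−6)·(−10) = 1200 ≡ 4, so v_1 = 4^{−1} = 10 (mod 13).
  i = 2 (α = 5): (5−1)(5−6)(5−7)(5−11) = 4·(−1)·(−2)·(−6) = −48 ≡ 4, so v_2 = 4^{−1} = 10 (mod 13).
  i = 3 (α = 6): (6−1)(6−5)(6−7)(6−11) = 5·1·(−1)·(−5) = 25 ≡ 12, so v_3 = 12^{−1} = 12 (mod 13).
  i = 4 (α = 7): (7−1)(7−5)(7−6)(7−11) = 6·2·1·(−4) = −48 ≡ 4, so v_4 = 4^{−1} = 10 (mod 13).
  i = 5 (α = 11): (11−1)(11−5)(11−6)(11−7) = 10·6·5·4 = 1200 ≡ 4, so v_5 = 4^{−1} = 10 (mod 13).
  v = [10, 10, 12, 10, 10].
Step 2: syndromes of r = [4, 11, 3, 8, 0] (all sums mod 13).
  S_0 = Σ v_i r_i = 10·4 + 10·11 + 12·3 + 10·8 + 10·0 = 266 ≡ 6.
  S_1 = Σ v_i α_i r_i = 10·1·4 + 10·5·11 + 12·6·3 + 10·7·8 + 10·11·0 = 1366 ≡ 1.
  α_i^2 mod 13 = [1, 12, 10, 10, 4].
  S_2 = Σ v_i α_i^2 r_i = 10·1·4 + 10·12·11 + 12·10·3 + 10·10·8 + 10·4·0 = 2520 ≡ 11.
  S = (6, 1, 11) ≠ 0, so r is not a codeword (an error is present).
Step 3: locate the error. For a single error e at position i, S_ℓ = v_i·e·α_i^ℓ, so α_err = S_1/S_0.
  S_0^{−1} = 6^{−1} = 11 (mod 13), so α_err = 1·11 = 11 ≡ 11 = α_5. Error position i = 5.
  Consistency check: S_2/S_1 = 11·1 = 11 ≡ 11 = α_err ✓ (single-error assumption holds).
Step 4: error magnitude e = S_0/v_5 = S_0·∏_{j≠5}(α_5 − α_j) = 6·4 = 24 ≡ 11 (mod 13).
Step 5: correct position 5: c_5 = r_5 − e = 0 − 11 ≡ 2 (mod 13). Hence c = [4, 11, 3, 8, 2].
  Check: interpolating c through the α_i gives m(x) = 12 + 5·x (degree < 2) with m(α_i) = c_i for every i, so c is indeed a codeword.


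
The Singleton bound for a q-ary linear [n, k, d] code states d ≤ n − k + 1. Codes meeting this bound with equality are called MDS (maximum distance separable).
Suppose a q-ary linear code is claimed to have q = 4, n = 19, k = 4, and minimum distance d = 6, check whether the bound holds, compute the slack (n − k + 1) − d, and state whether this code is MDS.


Singleton RHS = n − k + 1 = 16, slack = 10, bound satisfied, not MDS.

Singleton bound: d ≤ n − k + 1.
Here n = 19, k = 4, so n − k + 1 = 16.
Given d = 6, check d ≤ 16: YES.
Slack = (n − k + 1) − d = 10.
The code is NOT MDS (slack = 10 > 0).
Description: the claimed parameters are [19, 4, 6]_4; such a code would be non-MDS.


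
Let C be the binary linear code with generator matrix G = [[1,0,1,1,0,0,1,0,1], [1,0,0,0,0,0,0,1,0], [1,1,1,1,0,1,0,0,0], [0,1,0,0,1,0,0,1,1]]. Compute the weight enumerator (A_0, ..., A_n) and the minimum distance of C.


Weight distribution: A_0 = 1, A_2 = 1, A_4 = 5, A_5 = 6, A_6 = 1, A_7 = 2. Minimum distance d = 2.

Enumerate all 2^4 = 16 messages m ∈ F_2^4.
For each, compute codeword c = mG in F_2^9, then tally its weight.
  m = 0000 → c = 000000000, weight = 0.
  m = 1000 → c = 101100101, weight = 5.
  m = 0100 → c = 100000010, weight = 2.
  m = 1100 → c = 001100111, weight = 5.
  m = 0010 → c = 111101000, weight = 5.
  m = 1010 → c = 010001101, weight = 4.
  m = 0110 → c = 011101010, weight = 5.
  m = 1110 → c = 110001111, weight = 6.
  m = 0001 → c = 010010011, weight = 4.
  m = 1001 → c = 111110110, weight = 7.
  m = 0101 → c = 110010001, weight = 4.
  m = 1101 → c = 011110100, weight = 5.
  m = 0011 → c = 101111011, weight = 7.
  m = 1011 → c = 000011110, weight = 4.
  m = 0111 → c = 001111001, weight = 5.
  m = 1111 → c = 100011100, weight = 4.
Tally weights:
  weight 0: 1 codewords.
  weight 2: 1 codewords.
  weight 4: 5 codewords.
  weight 5: 6 codewords.
  weight 6: 1 codewords.
  weight 7: 2 codewords.
Minimum distance d = smallest w > 0 with A_w > 0 = 2.
Sanity: Σ A_w = 16 = 2^4 = 16 ✓.
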